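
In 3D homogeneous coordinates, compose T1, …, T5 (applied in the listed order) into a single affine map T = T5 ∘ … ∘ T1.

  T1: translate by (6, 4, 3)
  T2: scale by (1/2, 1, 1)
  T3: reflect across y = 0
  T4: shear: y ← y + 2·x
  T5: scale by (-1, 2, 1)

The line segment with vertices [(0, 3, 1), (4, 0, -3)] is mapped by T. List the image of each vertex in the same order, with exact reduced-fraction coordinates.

image vertices: (-3, -2, 4), (-5, 12, 0)

T1 translate by (6, 4, 3): (0, 3, 1) → (6, 7, 4); (4, 0, -3) → (10, 4, 0)
T2 scale by (1/2, 1, 1): (6, 7, 4) → (3, 7, 4); (10, 4, 0) → (5, 4, 0)
T3 reflect across y = 0: (3, 7, 4) → (3, -7, 4); (5, 4, 0) → (5, -4, 0)
T4 shear: y ← y + 2·x: (3, -7, 4) → (3, -1, 4); (5, -4, 0) → (5, 6, 0)
T5 scale by (-1, 2, 1): (3, -1, 4) → (-3, -2, 4); (5, 6, 0) → (-5, 12, 0)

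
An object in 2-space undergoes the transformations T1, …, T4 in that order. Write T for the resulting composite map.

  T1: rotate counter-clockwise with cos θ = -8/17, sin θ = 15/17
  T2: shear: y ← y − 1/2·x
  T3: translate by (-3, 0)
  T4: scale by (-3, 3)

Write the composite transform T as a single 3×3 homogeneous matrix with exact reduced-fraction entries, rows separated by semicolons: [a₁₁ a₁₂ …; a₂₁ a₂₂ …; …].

T = [24/17 45/17 9; 57/17 -3/34 0; 0 0 1]

T1 = [-8/17 -15/17 0; 15/17 -8/17 0; 0 0 1]
T2·T1 = [-8/17 -15/17 0; 19/17 -1/34 0; 0 0 1]
T3·…·T1 = [-8/17 -15/17 -3; 19/17 -1/34 0; 0 0 1]
T4·…·T1 = [24/17 45/17 9; 57/17 -3/34 0; 0 0 1]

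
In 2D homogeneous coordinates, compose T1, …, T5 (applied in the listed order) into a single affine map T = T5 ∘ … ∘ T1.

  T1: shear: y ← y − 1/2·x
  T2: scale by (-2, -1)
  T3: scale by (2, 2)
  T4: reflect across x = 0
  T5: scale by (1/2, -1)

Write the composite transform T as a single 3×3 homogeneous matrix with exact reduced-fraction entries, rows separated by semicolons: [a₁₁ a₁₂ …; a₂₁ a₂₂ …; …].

T = [2 0 0; -1 2 0; 0 0 1]

T1 = [1 0 0; -1/2 1 0; 0 0 1]
T2·T1 = [-2 0 0; 1/2 -1 0; 0 0 1]
T3·…·T1 = [-4 0 0; 1 -2 0; 0 0 1]
T4·…·T1 = [4 0 0; 1 -2 0; 0 0 1]
T5·…·T1 = [2 0 0; -1 2 0; 0 0 1]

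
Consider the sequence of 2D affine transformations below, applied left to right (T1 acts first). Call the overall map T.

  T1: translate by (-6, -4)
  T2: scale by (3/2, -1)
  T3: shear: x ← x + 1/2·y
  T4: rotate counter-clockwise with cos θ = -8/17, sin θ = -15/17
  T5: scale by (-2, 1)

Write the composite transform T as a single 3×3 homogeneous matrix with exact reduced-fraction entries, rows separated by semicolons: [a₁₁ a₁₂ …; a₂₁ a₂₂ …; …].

T = [24/17 22/17 -232/17; -45/34 31/34 73/17; 0 0 1]

T1 = [1 0 -6; 0 1 -4; 0 0 1]
T2·T1 = [3/2 0 -9; 0 -1 4; 0 0 1]
T3·…·T1 = [3/2 -1/2 -7; 0 -1 4; 0 0 1]
T4·…·T1 = [-12/17 -11/17 116/17; -45/34 31/34 73/17; 0 0 1]
T5·…·T1 = [24/17 22/17 -232/17; -45/34 31/34 73/17; 0 0 1]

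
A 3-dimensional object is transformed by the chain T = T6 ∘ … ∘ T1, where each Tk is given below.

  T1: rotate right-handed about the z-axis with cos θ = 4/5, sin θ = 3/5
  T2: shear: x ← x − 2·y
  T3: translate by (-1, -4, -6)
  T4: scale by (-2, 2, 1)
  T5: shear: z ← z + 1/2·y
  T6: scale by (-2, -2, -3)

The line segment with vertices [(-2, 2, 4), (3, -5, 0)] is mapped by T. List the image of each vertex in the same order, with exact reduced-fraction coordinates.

T1 rotate right-handed about the z-axis with cos θ = 4/5, sin θ = 3/5: (-2, 2, 4) → (-14/5, 2/5, 4); (3, -5, 0) → (27/5, -11/5, 0)
T2 shear: x ← x − 2·y: (-14/5, 2/5, 4) → (-18/5, 2/5, 4); (27/5, -11/5, 0) → (49/5, -11/5, 0)
T3 translate by (-1, -4, -6): (-18/5, 2/5, 4) → (-23/5, -18/5, -2); (49/5, -11/5, 0) → (44/5, -31/5, -6)
T4 scale by (-2, 2, 1): (-23/5, -18/5, -2) → (46/5, -36/5, -2); (44/5, -31/5, -6) → (-88/5, -62/5, -6)
T5 shear: z ← z + 1/2·y: (46/5, -36/5, -2) → (46/5, -36/5, -28/5); (-88/5, -62/5, -6) → (-88/5, -62/5, -61/5)
T6 scale by (-2, -2, -3): (46/5, -36/5, -28/5) → (-92/5, 72/5, 84/5); (-88/5, -62/5, -61/5) → (176/5, 124/5, 183/5)

image vertices: (-92/5, 72/5, 84/5), (176/5, 124/5, 183/5)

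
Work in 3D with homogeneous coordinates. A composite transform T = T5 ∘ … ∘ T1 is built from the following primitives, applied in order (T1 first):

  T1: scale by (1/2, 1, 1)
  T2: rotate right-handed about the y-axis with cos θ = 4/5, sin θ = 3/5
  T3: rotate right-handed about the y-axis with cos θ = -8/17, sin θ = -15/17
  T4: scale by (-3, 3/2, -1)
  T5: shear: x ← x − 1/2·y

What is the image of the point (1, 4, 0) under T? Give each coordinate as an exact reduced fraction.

T(p) = (-549/170, 6, -42/85)

T1 scale by (1/2, 1, 1): (1, 4, 0) → (1/2, 4, 0)
T2 rotate right-handed about the y-axis with cos θ = 4/5, sin θ = 3/5: (1/2, 4, 0) → (2/5, 4, -3/10)
T3 rotate right-handed about the y-axis with cos θ = -8/17, sin θ = -15/17: (2/5, 4, -3/10) → (13/170, 4, 42/85)
T4 scale by (-3, 3/2, -1): (13/170, 4, 42/85) → (-39/170, 6, -42/85)
T5 shear: x ← x − 1/2·y: (-39/170, 6, -42/85) → (-549/170, 6, -42/85)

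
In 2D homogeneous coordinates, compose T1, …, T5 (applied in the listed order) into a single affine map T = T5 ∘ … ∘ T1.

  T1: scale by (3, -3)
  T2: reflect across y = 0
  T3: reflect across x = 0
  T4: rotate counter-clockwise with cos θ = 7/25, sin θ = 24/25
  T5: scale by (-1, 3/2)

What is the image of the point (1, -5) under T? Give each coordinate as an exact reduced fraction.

T(p) = (-339/25, -531/50)

T1 scale by (3, -3): (1, -5) → (3, 15)
T2 reflect across y = 0: (3, 15) → (3, -15)
T3 reflect across x = 0: (3, -15) → (-3, -15)
T4 rotate counter-clockwise with cos θ = 7/25, sin θ = 24/25: (-3, -15) → (339/25, -177/25)
T5 scale by (-1, 3/2): (339/25, -177/25) → (-339/25, -531/50)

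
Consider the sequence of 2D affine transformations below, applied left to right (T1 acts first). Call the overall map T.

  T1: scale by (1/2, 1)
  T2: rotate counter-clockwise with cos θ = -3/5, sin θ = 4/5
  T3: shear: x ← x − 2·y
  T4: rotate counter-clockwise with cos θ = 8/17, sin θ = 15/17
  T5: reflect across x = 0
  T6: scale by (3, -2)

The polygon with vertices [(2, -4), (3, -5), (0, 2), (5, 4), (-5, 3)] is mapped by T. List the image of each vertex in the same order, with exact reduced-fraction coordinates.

T1 scale by (1/2, 1): (2, -4) → (1, -4); (3, -5) → (3/2, -5); (0, 2) → (0, 2); (5, 4) → (5/2, 4); (-5, 3) → (-5/2, 3)
T2 rotate counter-clockwise with cos θ = -3/5, sin θ = 4/5: (1, -4) → (13/5, 16/5); (3/2, -5) → (31/10, 21/5); (0, 2) → (-8/5, -6/5); (5/2, 4) → (-47/10, -2/5); (-5/2, 3) → (-9/10, -19/5)
T3 shear: x ← x − 2·y: (13/5, 16/5) → (-19/5, 16/5); (31/10, 21/5) → (-53/10, 21/5); (-8/5, -6/5) → (4/5, -6/5); (-47/10, -2/5) → (-39/10, -2/5); (-9/10, -19/5) → (67/10, -19/5)
T4 rotate counter-clockwise with cos θ = 8/17, sin θ = 15/17: (-19/5, 16/5) → (-392/85, -157/85); (-53/10, 21/5) → (-31/5, -27/10); (4/5, -6/5) → (122/85, 12/85); (-39/10, -2/5) → (-126/85, -617/170); (67/10, -19/5) → (553/85, 701/170)
T5 reflect across x = 0: (-392/85, -157/85) → (392/85, -157/85); (-31/5, -27/10) → (31/5, -27/10); (122/85, 12/85) → (-122/85, 12/85); (-126/85, -617/170) → (126/85, -617/170); (553/85, 701/170) → (-553/85, 701/170)
T6 scale by (3, -2): (392/85, -157/85) → (1176/85, 314/85); (31/5, -27/10) → (93/5, 27/5); (-122/85, 12/85) → (-366/85, -24/85); (126/85, -617/170) → (378/85, 617/85); (-553/85, 701/170) → (-1659/85, -701/85)

image vertices: (1176/85, 314/85), (93/5, 27/5), (-366/85, -24/85), (378/85, 617/85), (-1659/85, -701/85)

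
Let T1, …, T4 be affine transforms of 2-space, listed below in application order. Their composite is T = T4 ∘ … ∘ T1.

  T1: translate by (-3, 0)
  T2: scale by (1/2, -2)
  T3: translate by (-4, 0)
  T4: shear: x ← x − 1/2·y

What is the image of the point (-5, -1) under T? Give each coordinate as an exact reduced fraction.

T1 translate by (-3, 0): (-5, -1) → (-8, -1)
T2 scale by (1/2, -2): (-8, -1) → (-4, 2)
T3 translate by (-4, 0): (-4, 2) → (-8, 2)
T4 shear: x ← x − 1/2·y: (-8, 2) → (-9, 2)

T(p) = (-9, 2)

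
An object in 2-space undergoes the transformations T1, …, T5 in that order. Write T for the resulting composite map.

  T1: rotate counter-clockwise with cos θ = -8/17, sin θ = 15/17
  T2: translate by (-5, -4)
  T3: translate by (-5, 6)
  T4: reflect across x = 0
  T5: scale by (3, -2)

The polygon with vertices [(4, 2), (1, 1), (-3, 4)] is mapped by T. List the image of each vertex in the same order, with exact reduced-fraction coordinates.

image vertices: (696/17, -156/17), (579/17, -82/17), (618/17, 86/17)

T1 rotate counter-clockwise with cos θ = -8/17, sin θ = 15/17: (4, 2) → (-62/17, 44/17); (1, 1) → (-23/17, 7/17); (-3, 4) → (-36/17, -77/17)
T2 translate by (-5, -4): (-62/17, 44/17) → (-147/17, -24/17); (-23/17, 7/17) → (-108/17, -61/17); (-36/17, -77/17) → (-121/17, -145/17)
T3 translate by (-5, 6): (-147/17, -24/17) → (-232/17, 78/17); (-108/17, -61/17) → (-193/17, 41/17); (-121/17, -145/17) → (-206/17, -43/17)
T4 reflect across x = 0: (-232/17, 78/17) → (232/17, 78/17); (-193/17, 41/17) → (193/17, 41/17); (-206/17, -43/17) → (206/17, -43/17)
T5 scale by (3, -2): (232/17, 78/17) → (696/17, -156/17); (193/17, 41/17) → (579/17, -82/17); (206/17, -43/17) → (618/17, 86/17)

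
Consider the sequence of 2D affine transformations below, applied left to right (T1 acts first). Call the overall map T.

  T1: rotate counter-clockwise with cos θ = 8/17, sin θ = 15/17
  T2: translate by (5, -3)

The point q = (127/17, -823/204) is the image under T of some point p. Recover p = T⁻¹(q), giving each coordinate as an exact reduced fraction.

T1 = [8/17 -15/17 0; 15/17 8/17 0; 0 0 1]
T2·T1 = [8/17 -15/17 5; 15/17 8/17 -3; 0 0 1]
det M = 1; M⁻¹ = [8/17 15/17 5/17; -15/17 8/17 99/17; 0 0 1]
M⁻¹ · (127/17, -823/204)ᵀ = (1/4, -8/3)ᵀ

p = (1/4, -8/3)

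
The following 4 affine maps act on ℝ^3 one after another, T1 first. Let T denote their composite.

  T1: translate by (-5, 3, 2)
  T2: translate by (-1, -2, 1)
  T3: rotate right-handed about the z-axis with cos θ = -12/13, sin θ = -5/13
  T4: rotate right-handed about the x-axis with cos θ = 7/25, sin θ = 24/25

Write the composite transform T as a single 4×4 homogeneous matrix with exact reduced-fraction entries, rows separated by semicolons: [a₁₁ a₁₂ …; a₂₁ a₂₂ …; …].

T = [-12/13 5/13 0 77/13; -7/65 -84/325 -24/25 -162/65; -24/65 -288/325 7/25 141/65; 0 0 0 1]

T1 = [1 0 0 -5; 0 1 0 3; 0 0 1 2; 0 0 0 1]
T2·T1 = [1 0 0 -6; 0 1 0 1; 0 0 1 3; 0 0 0 1]
T3·…·T1 = [-12/13 5/13 0 77/13; -5/13 -12/13 0 18/13; 0 0 1 3; 0 0 0 1]
T4·…·T1 = [-12/13 5/13 0 77/13; -7/65 -84/325 -24/25 -162/65; -24/65 -288/325 7/25 141/65; 0 0 0 1]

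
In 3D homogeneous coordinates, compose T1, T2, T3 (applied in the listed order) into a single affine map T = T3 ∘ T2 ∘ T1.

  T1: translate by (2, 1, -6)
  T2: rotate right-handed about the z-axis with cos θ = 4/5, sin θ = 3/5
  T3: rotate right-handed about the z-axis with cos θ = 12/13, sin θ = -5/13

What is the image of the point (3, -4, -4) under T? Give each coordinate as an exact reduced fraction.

T1 translate by (2, 1, -6): (3, -4, -4) → (5, -3, -10)
T2 rotate right-handed about the z-axis with cos θ = 4/5, sin θ = 3/5: (5, -3, -10) → (29/5, 3/5, -10)
T3 rotate right-handed about the z-axis with cos θ = 12/13, sin θ = -5/13: (29/5, 3/5, -10) → (363/65, -109/65, -10)

T(p) = (363/65, -109/65, -10)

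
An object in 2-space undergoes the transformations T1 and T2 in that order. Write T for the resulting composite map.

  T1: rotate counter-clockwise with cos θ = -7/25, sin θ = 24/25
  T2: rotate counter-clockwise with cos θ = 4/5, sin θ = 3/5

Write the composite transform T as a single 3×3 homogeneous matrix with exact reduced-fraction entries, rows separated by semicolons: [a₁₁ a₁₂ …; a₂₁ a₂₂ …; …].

T = [-4/5 -3/5 0; 3/5 -4/5 0; 0 0 1]

T1 = [-7/25 -24/25 0; 24/25 -7/25 0; 0 0 1]
T2·T1 = [-4/5 -3/5 0; 3/5 -4/5 0; 0 0 1]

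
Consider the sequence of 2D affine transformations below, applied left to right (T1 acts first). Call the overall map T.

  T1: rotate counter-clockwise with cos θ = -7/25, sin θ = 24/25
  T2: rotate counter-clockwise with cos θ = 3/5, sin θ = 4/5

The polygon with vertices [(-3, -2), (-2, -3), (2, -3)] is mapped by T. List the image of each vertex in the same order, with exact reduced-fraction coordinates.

image vertices: (439/125, 102/125), (366/125, 263/125), (-102/125, 439/125)

T1 rotate counter-clockwise with cos θ = -7/25, sin θ = 24/25: (-3, -2) → (69/25, -58/25); (-2, -3) → (86/25, -27/25); (2, -3) → (58/25, 69/25)
T2 rotate counter-clockwise with cos θ = 3/5, sin θ = 4/5: (69/25, -58/25) → (439/125, 102/125); (86/25, -27/25) → (366/125, 263/125); (58/25, 69/25) → (-102/125, 439/125)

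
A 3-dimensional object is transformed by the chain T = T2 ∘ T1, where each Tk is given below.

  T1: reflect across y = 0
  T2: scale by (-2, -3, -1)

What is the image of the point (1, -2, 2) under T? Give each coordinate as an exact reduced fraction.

T1 reflect across y = 0: (1, -2, 2) → (1, 2, 2)
T2 scale by (-2, -3, -1): (1, 2, 2) → (-2, -6, -2)

T(p) = (-2, -6, -2)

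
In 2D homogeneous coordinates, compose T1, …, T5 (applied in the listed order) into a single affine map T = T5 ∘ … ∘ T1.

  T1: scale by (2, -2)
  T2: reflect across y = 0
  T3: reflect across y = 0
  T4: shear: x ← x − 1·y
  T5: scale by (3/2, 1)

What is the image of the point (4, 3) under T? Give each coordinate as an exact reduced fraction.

T(p) = (21, -6)

T1 scale by (2, -2): (4, 3) → (8, -6)
T2 reflect across y = 0: (8, -6) → (8, 6)
T3 reflect across y = 0: (8, 6) → (8, -6)
T4 shear: x ← x − 1·y: (8, -6) → (14, -6)
T5 scale by (3/2, 1): (14, -6) → (21, -6)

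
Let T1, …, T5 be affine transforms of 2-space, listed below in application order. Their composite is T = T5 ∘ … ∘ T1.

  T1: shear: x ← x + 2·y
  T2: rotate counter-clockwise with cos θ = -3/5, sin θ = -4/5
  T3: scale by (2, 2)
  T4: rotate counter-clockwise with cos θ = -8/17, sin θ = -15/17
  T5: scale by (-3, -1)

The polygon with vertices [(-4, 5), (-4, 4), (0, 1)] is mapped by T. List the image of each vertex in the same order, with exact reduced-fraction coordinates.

T1 shear: x ← x + 2·y: (-4, 5) → (6, 5); (-4, 4) → (4, 4); (0, 1) → (2, 1)
T2 rotate counter-clockwise with cos θ = -3/5, sin θ = -4/5: (6, 5) → (2/5, -39/5); (4, 4) → (4/5, -28/5); (2, 1) → (-2/5, -11/5)
T3 scale by (2, 2): (2/5, -39/5) → (4/5, -78/5); (4/5, -28/5) → (8/5, -56/5); (-2/5, -11/5) → (-4/5, -22/5)
T4 rotate counter-clockwise with cos θ = -8/17, sin θ = -15/17: (4/5, -78/5) → (-1202/85, 564/85); (8/5, -56/5) → (-904/85, 328/85); (-4/5, -22/5) → (-298/85, 236/85)
T5 scale by (-3, -1): (-1202/85, 564/85) → (3606/85, -564/85); (-904/85, 328/85) → (2712/85, -328/85); (-298/85, 236/85) → (894/85, -236/85)

image vertices: (3606/85, -564/85), (2712/85, -328/85), (894/85, -236/85)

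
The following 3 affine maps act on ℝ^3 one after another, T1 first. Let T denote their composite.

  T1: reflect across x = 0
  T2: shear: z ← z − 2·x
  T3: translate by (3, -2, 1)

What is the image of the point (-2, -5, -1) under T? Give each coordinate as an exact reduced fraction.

T(p) = (5, -7, -4)

T1 reflect across x = 0: (-2, -5, -1) → (2, -5, -1)
T2 shear: z ← z − 2·x: (2, -5, -1) → (2, -5, -5)
T3 translate by (3, -2, 1): (2, -5, -5) → (5, -7, -4)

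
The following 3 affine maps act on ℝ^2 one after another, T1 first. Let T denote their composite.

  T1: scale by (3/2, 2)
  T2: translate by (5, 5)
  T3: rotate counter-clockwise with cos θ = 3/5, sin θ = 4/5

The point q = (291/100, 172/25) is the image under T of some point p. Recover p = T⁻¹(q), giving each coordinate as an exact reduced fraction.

T1 = [3/2 0 0; 0 2 0; 0 0 1]
T2·T1 = [3/2 0 5; 0 2 5; 0 0 1]
T3·…·T1 = [9/10 -8/5 -1; 6/5 6/5 7; 0 0 1]
det M = 3; M⁻¹ = [2/5 8/15 -10/3; -2/5 3/10 -5/2; 0 0 1]
M⁻¹ · (291/100, 172/25)ᵀ = (3/2, -8/5)ᵀ

p = (3/2, -8/5)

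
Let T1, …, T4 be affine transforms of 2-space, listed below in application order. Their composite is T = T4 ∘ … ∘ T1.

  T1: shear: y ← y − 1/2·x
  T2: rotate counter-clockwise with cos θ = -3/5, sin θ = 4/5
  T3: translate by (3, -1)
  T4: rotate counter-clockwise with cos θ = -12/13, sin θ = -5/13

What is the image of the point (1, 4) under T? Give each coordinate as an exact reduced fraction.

T1 shear: y ← y − 1/2·x: (1, 4) → (1, 7/2)
T2 rotate counter-clockwise with cos θ = -3/5, sin θ = 4/5: (1, 7/2) → (-17/5, -13/10)
T3 translate by (3, -1): (-17/5, -13/10) → (-2/5, -23/10)
T4 rotate counter-clockwise with cos θ = -12/13, sin θ = -5/13: (-2/5, -23/10) → (-67/130, 148/65)

T(p) = (-67/130, 148/65)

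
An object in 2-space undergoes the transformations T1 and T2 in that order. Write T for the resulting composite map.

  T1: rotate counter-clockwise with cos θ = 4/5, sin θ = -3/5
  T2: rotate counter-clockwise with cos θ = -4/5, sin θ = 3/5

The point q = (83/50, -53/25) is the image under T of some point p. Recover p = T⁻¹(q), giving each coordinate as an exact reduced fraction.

T1 = [4/5 3/5 0; -3/5 4/5 0; 0 0 1]
T2·T1 = [-7/25 -24/25 0; 24/25 -7/25 0; 0 0 1]
det M = 1; M⁻¹ = [-7/25 24/25 0; -24/25 -7/25 0; 0 0 1]
M⁻¹ · (83/50, -53/25)ᵀ = (-5/2, -1)ᵀ

p = (-5/2, -1)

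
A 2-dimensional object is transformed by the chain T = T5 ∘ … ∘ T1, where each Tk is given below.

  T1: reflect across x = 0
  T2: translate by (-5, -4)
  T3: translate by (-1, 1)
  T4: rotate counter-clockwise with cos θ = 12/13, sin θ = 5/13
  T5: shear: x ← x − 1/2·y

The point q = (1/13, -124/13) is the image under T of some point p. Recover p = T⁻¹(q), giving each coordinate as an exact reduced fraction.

p = (2, -4)

T1 = [-1 0 0; 0 1 0; 0 0 1]
T2·T1 = [-1 0 -5; 0 1 -4; 0 0 1]
T3·…·T1 = [-1 0 -6; 0 1 -3; 0 0 1]
T4·…·T1 = [-12/13 -5/13 -57/13; -5/13 12/13 -66/13; 0 0 1]
T5·…·T1 = [-19/26 -11/13 -24/13; -5/13 12/13 -66/13; 0 0 1]
det M = -1; M⁻¹ = [-12/13 -11/13 -6; -5/13 19/26 3; 0 0 1]
M⁻¹ · (1/13, -124/13)ᵀ = (2, -4)ᵀ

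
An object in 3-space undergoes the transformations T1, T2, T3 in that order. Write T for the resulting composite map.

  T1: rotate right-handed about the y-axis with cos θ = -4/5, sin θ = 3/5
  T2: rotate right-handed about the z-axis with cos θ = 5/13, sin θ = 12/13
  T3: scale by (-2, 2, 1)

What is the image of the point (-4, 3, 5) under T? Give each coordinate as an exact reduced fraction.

T1 rotate right-handed about the y-axis with cos θ = -4/5, sin θ = 3/5: (-4, 3, 5) → (31/5, 3, -8/5)
T2 rotate right-handed about the z-axis with cos θ = 5/13, sin θ = 12/13: (31/5, 3, -8/5) → (-5/13, 447/65, -8/5)
T3 scale by (-2, 2, 1): (-5/13, 447/65, -8/5) → (10/13, 894/65, -8/5)

T(p) = (10/13, 894/65, -8/5)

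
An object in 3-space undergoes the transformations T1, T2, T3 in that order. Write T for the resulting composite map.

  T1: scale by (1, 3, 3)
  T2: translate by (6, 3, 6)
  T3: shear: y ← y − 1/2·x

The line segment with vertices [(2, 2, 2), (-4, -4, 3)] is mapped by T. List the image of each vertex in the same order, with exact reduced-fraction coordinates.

image vertices: (8, 5, 12), (2, -10, 15)

T1 scale by (1, 3, 3): (2, 2, 2) → (2, 6, 6); (-4, -4, 3) → (-4, -12, 9)
T2 translate by (6, 3, 6): (2, 6, 6) → (8, 9, 12); (-4, -12, 9) → (2, -9, 15)
T3 shear: y ← y − 1/2·x: (8, 9, 12) → (8, 5, 12); (2, -9, 15) → (2, -10, 15)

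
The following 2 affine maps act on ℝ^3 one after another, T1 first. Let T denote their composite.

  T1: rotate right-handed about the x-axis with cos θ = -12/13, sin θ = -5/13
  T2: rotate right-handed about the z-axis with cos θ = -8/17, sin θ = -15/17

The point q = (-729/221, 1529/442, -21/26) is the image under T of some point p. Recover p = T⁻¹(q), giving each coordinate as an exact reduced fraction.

p = (-3/2, 9/2, -1)

T1 = [1 0 0 0; 0 -12/13 5/13 0; 0 -5/13 -12/13 0; 0 0 0 1]
T2·T1 = [-8/17 -180/221 75/221 0; -15/17 96/221 -40/221 0; 0 -5/13 -12/13 0; 0 0 0 1]
det M = 1; M⁻¹ = [-8/17 -15/17 0 0; -180/221 96/221 -5/13 0; 75/221 -40/221 -12/13 0; 0 0 0 1]
M⁻¹ · (-729/221, 1529/442, -21/26)ᵀ = (-3/2, 9/2, -1)ᵀ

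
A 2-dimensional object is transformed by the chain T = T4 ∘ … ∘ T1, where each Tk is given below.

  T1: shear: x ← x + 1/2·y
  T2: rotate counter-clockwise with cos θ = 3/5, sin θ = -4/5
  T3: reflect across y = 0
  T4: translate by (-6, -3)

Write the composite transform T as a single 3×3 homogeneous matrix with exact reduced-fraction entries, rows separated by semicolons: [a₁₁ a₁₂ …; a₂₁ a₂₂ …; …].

T1 = [1 1/2 0; 0 1 0; 0 0 1]
T2·T1 = [3/5 11/10 0; -4/5 1/5 0; 0 0 1]
T3·…·T1 = [3/5 11/10 0; 4/5 -1/5 0; 0 0 1]
T4·…·T1 = [3/5 11/10 -6; 4/5 -1/5 -3; 0 0 1]

T = [3/5 11/10 -6; 4/5 -1/5 -3; 0 0 1]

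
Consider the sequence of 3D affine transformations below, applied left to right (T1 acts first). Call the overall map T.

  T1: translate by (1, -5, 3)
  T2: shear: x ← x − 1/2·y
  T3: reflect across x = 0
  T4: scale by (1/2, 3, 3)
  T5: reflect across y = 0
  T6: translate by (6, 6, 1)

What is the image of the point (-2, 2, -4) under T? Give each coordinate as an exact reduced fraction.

T1 translate by (1, -5, 3): (-2, 2, -4) → (-1, -3, -1)
T2 shear: x ← x − 1/2·y: (-1, -3, -1) → (1/2, -3, -1)
T3 reflect across x = 0: (1/2, -3, -1) → (-1/2, -3, -1)
T4 scale by (1/2, 3, 3): (-1/2, -3, -1) → (-1/4, -9, -3)
T5 reflect across y = 0: (-1/4, -9, -3) → (-1/4, 9, -3)
T6 translate by (6, 6, 1): (-1/4, 9, -3) → (23/4, 15, -2)

T(p) = (23/4, 15, -2)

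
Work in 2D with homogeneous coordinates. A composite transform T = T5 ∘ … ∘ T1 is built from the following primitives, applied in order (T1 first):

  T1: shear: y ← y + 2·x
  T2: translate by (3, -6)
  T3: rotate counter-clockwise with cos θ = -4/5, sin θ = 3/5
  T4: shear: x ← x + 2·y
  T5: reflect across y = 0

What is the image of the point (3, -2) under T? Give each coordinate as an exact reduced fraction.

T1 shear: y ← y + 2·x: (3, -2) → (3, 4)
T2 translate by (3, -6): (3, 4) → (6, -2)
T3 rotate counter-clockwise with cos θ = -4/5, sin θ = 3/5: (6, -2) → (-18/5, 26/5)
T4 shear: x ← x + 2·y: (-18/5, 26/5) → (34/5, 26/5)
T5 reflect across y = 0: (34/5, 26/5) → (34/5, -26/5)

T(p) = (34/5, -26/5)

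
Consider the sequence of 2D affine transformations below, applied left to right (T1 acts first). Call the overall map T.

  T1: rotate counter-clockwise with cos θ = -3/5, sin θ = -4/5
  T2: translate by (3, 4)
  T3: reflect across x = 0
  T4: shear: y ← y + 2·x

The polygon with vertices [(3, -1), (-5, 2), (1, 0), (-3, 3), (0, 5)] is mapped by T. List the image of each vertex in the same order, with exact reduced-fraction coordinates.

image vertices: (-2/5, 7/5), (-38/5, -42/5), (-12/5, -8/5), (-36/5, -49/5), (-7, -13)

T1 rotate counter-clockwise with cos θ = -3/5, sin θ = -4/5: (3, -1) → (-13/5, -9/5); (-5, 2) → (23/5, 14/5); (1, 0) → (-3/5, -4/5); (-3, 3) → (21/5, 3/5); (0, 5) → (4, -3)
T2 translate by (3, 4): (-13/5, -9/5) → (2/5, 11/5); (23/5, 14/5) → (38/5, 34/5); (-3/5, -4/5) → (12/5, 16/5); (21/5, 3/5) → (36/5, 23/5); (4, -3) → (7, 1)
T3 reflect across x = 0: (2/5, 11/5) → (-2/5, 11/5); (38/5, 34/5) → (-38/5, 34/5); (12/5, 16/5) → (-12/5, 16/5); (36/5, 23/5) → (-36/5, 23/5); (7, 1) → (-7, 1)
T4 shear: y ← y + 2·x: (-2/5, 11/5) → (-2/5, 7/5); (-38/5, 34/5) → (-38/5, -42/5); (-12/5, 16/5) → (-12/5, -8/5); (-36/5, 23/5) → (-36/5, -49/5); (-7, 1) → (-7, -13)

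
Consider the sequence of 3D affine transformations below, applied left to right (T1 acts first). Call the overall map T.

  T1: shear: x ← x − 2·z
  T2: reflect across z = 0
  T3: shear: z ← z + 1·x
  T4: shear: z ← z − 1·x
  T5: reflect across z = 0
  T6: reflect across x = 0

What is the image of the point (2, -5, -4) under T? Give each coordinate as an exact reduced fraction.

T1 shear: x ← x − 2·z: (2, -5, -4) → (10, -5, -4)
T2 reflect across z = 0: (10, -5, -4) → (10, -5, 4)
T3 shear: z ← z + 1·x: (10, -5, 4) → (10, -5, 14)
T4 shear: z ← z − 1·x: (10, -5, 14) → (10, -5, 4)
T5 reflect across z = 0: (10, -5, 4) → (10, -5, -4)
T6 reflect across x = 0: (10, -5, -4) → (-10, -5, -4)

T(p) = (-10, -5, -4)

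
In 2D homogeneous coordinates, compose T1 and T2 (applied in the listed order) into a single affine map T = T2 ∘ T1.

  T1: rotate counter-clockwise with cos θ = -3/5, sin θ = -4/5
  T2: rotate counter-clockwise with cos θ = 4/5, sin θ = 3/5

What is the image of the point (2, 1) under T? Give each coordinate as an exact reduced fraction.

T(p) = (1, -2)

T1 rotate counter-clockwise with cos θ = -3/5, sin θ = -4/5: (2, 1) → (-2/5, -11/5)
T2 rotate counter-clockwise with cos θ = 4/5, sin θ = 3/5: (-2/5, -11/5) → (1, -2)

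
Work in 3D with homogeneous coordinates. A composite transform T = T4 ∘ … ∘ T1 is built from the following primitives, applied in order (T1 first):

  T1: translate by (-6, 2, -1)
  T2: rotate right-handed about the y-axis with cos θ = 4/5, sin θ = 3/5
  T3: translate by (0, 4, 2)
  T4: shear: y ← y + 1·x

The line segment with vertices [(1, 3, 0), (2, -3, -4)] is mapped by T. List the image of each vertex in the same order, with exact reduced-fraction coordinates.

T1 translate by (-6, 2, -1): (1, 3, 0) → (-5, 5, -1); (2, -3, -4) → (-4, -1, -5)
T2 rotate right-handed about the y-axis with cos θ = 4/5, sin θ = 3/5: (-5, 5, -1) → (-23/5, 5, 11/5); (-4, -1, -5) → (-31/5, -1, -8/5)
T3 translate by (0, 4, 2): (-23/5, 5, 11/5) → (-23/5, 9, 21/5); (-31/5, -1, -8/5) → (-31/5, 3, 2/5)
T4 shear: y ← y + 1·x: (-23/5, 9, 21/5) → (-23/5, 22/5, 21/5); (-31/5, 3, 2/5) → (-31/5, -16/5, 2/5)

image vertices: (-23/5, 22/5, 21/5), (-31/5, -16/5, 2/5)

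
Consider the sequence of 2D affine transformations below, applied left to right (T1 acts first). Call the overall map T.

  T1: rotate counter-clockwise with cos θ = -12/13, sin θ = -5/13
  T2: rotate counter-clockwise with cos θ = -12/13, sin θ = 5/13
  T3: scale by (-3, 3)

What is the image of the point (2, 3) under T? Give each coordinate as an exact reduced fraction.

T1 rotate counter-clockwise with cos θ = -12/13, sin θ = -5/13: (2, 3) → (-9/13, -46/13)
T2 rotate counter-clockwise with cos θ = -12/13, sin θ = 5/13: (-9/13, -46/13) → (2, 3)
T3 scale by (-3, 3): (2, 3) → (-6, 9)

T(p) = (-6, 9)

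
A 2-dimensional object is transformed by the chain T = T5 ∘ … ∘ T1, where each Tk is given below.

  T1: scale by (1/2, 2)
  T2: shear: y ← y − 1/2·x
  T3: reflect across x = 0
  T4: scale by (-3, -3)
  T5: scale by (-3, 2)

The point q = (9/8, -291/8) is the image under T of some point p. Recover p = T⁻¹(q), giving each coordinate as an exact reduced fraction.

p = (-1/4, 3)

T1 = [1/2 0 0; 0 2 0; 0 0 1]
T2·T1 = [1/2 0 0; -1/4 2 0; 0 0 1]
T3·…·T1 = [-1/2 0 0; -1/4 2 0; 0 0 1]
T4·…·T1 = [3/2 0 0; 3/4 -6 0; 0 0 1]
T5·…·T1 = [-9/2 0 0; 3/2 -12 0; 0 0 1]
det M = 54; M⁻¹ = [-2/9 0 0; -1/36 -1/12 0; 0 0 1]
M⁻¹ · (9/8, -291/8)ᵀ = (-1/4, 3)ᵀ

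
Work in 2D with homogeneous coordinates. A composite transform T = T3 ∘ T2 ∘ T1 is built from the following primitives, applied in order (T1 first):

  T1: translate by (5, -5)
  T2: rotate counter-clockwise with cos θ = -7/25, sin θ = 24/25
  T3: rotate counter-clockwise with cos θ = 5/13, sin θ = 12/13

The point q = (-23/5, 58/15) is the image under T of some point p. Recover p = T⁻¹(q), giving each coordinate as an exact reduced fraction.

p = (0, 5/3)

T1 = [1 0 5; 0 1 -5; 0 0 1]
T2·T1 = [-7/25 -24/25 17/5; 24/25 -7/25 31/5; 0 0 1]
T3·…·T1 = [-323/325 -36/325 -287/65; 36/325 -323/325 359/65; 0 0 1]
det M = 1; M⁻¹ = [-323/325 36/325 -5; -36/325 -323/325 5; 0 0 1]
M⁻¹ · (-23/5, 58/15)ᵀ = (0, 5/3)ᵀ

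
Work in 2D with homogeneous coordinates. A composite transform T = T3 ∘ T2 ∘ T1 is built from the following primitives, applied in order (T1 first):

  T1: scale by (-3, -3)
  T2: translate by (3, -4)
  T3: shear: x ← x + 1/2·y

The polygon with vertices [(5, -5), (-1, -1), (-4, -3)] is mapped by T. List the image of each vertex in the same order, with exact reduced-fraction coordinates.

T1 scale by (-3, -3): (5, -5) → (-15, 15); (-1, -1) → (3, 3); (-4, -3) → (12, 9)
T2 translate by (3, -4): (-15, 15) → (-12, 11); (3, 3) → (6, -1); (12, 9) → (15, 5)
T3 shear: x ← x + 1/2·y: (-12, 11) → (-13/2, 11); (6, -1) → (11/2, -1); (15, 5) → (35/2, 5)

image vertices: (-13/2, 11), (11/2, -1), (35/2, 5)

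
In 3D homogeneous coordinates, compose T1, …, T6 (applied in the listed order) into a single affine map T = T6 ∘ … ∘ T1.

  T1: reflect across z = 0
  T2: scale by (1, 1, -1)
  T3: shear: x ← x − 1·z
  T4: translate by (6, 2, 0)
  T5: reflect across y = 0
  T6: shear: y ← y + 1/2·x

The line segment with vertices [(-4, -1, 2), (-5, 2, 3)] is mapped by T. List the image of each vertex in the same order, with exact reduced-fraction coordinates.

image vertices: (0, -1, 2), (-2, -5, 3)

T1 reflect across z = 0: (-4, -1, 2) → (-4, -1, -2); (-5, 2, 3) → (-5, 2, -3)
T2 scale by (1, 1, -1): (-4, -1, -2) → (-4, -1, 2); (-5, 2, -3) → (-5, 2, 3)
T3 shear: x ← x − 1·z: (-4, -1, 2) → (-6, -1, 2); (-5, 2, 3) → (-8, 2, 3)
T4 translate by (6, 2, 0): (-6, -1, 2) → (0, 1, 2); (-8, 2, 3) → (-2, 4, 3)
T5 reflect across y = 0: (0, 1, 2) → (0, -1, 2); (-2, 4, 3) → (-2, -4, 3)
T6 shear: y ← y + 1/2·x: (0, -1, 2) → (0, -1, 2); (-2, -4, 3) → (-2, -5, 3)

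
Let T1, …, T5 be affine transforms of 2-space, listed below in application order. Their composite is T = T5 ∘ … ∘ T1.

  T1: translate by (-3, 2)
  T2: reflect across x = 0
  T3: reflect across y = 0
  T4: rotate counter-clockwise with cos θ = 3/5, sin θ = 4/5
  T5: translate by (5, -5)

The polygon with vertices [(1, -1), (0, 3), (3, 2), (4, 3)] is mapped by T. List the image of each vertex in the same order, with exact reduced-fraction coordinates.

T1 translate by (-3, 2): (1, -1) → (-2, 1); (0, 3) → (-3, 5); (3, 2) → (0, 4); (4, 3) → (1, 5)
T2 reflect across x = 0: (-2, 1) → (2, 1); (-3, 5) → (3, 5); (0, 4) → (0, 4); (1, 5) → (-1, 5)
T3 reflect across y = 0: (2, 1) → (2, -1); (3, 5) → (3, -5); (0, 4) → (0, -4); (-1, 5) → (-1, -5)
T4 rotate counter-clockwise with cos θ = 3/5, sin θ = 4/5: (2, -1) → (2, 1); (3, -5) → (29/5, -3/5); (0, -4) → (16/5, -12/5); (-1, -5) → (17/5, -19/5)
T5 translate by (5, -5): (2, 1) → (7, -4); (29/5, -3/5) → (54/5, -28/5); (16/5, -12/5) → (41/5, -37/5); (17/5, -19/5) → (42/5, -44/5)

image vertices: (7, -4), (54/5, -28/5), (41/5, -37/5), (42/5, -44/5)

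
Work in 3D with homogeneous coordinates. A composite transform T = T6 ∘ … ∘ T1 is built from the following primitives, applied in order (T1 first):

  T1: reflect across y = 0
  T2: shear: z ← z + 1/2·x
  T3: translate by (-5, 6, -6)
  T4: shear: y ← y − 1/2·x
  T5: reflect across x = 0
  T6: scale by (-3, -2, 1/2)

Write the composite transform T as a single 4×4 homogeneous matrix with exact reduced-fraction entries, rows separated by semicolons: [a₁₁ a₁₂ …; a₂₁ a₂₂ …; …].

T1 = [1 0 0 0; 0 -1 0 0; 0 0 1 0; 0 0 0 1]
T2·T1 = [1 0 0 0; 0 -1 0 0; 1/2 0 1 0; 0 0 0 1]
T3·…·T1 = [1 0 0 -5; 0 -1 0 6; 1/2 0 1 -6; 0 0 0 1]
T4·…·T1 = [1 0 0 -5; -1/2 -1 0 17/2; 1/2 0 1 -6; 0 0 0 1]
T5·…·T1 = [-1 0 0 5; -1/2 -1 0 17/2; 1/2 0 1 -6; 0 0 0 1]
T6·…·T1 = [3 0 0 -15; 1 2 0 -17; 1/4 0 1/2 -3; 0 0 0 1]

T = [3 0 0 -15; 1 2 0 -17; 1/4 0 1/2 -3; 0 0 0 1]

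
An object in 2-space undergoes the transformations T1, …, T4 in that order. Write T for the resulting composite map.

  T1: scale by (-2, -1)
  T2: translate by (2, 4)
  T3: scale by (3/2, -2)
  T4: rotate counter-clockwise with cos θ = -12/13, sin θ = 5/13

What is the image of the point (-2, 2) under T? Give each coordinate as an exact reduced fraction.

T1 scale by (-2, -1): (-2, 2) → (4, -2)
T2 translate by (2, 4): (4, -2) → (6, 2)
T3 scale by (3/2, -2): (6, 2) → (9, -4)
T4 rotate counter-clockwise with cos θ = -12/13, sin θ = 5/13: (9, -4) → (-88/13, 93/13)

T(p) = (-88/13, 93/13)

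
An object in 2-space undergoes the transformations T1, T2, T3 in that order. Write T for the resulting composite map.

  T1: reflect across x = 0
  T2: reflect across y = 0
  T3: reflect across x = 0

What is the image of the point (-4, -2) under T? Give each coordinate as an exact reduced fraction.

T1 reflect across x = 0: (-4, -2) → (4, -2)
T2 reflect across y = 0: (4, -2) → (4, 2)
T3 reflect across x = 0: (4, 2) → (-4, 2)

T(p) = (-4, 2)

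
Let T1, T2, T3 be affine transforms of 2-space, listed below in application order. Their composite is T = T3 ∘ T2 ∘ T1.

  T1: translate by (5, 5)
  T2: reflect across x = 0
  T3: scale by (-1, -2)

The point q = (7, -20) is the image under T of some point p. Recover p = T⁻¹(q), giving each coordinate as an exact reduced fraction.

p = (2, 5)

T1 = [1 0 5; 0 1 5; 0 0 1]
T2·T1 = [-1 0 -5; 0 1 5; 0 0 1]
T3·…·T1 = [1 0 5; 0 -2 -10; 0 0 1]
det M = -2; M⁻¹ = [1 0 -5; 0 -1/2 -5; 0 0 1]
M⁻¹ · (7, -20)ᵀ = (2, 5)ᵀ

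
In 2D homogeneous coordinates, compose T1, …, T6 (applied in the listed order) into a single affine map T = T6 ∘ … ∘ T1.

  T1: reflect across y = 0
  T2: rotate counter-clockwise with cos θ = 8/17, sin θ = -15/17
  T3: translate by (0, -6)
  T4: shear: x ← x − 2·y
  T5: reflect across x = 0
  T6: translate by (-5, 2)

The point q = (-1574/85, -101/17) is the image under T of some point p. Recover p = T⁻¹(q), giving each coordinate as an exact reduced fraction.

p = (3/5, 3)

T1 = [1 0 0; 0 -1 0; 0 0 1]
T2·T1 = [8/17 -15/17 0; -15/17 -8/17 0; 0 0 1]
T3·…·T1 = [8/17 -15/17 0; -15/17 -8/17 -6; 0 0 1]
T4·…·T1 = [38/17 1/17 12; -15/17 -8/17 -6; 0 0 1]
T5·…·T1 = [-38/17 -1/17 -12; -15/17 -8/17 -6; 0 0 1]
T6·…·T1 = [-38/17 -1/17 -17; -15/17 -8/17 -4; 0 0 1]
det M = 1; M⁻¹ = [-8/17 1/17 -132/17; 15/17 -38/17 103/17; 0 0 1]
M⁻¹ · (-1574/85, -101/17)ᵀ = (3/5, 3)ᵀ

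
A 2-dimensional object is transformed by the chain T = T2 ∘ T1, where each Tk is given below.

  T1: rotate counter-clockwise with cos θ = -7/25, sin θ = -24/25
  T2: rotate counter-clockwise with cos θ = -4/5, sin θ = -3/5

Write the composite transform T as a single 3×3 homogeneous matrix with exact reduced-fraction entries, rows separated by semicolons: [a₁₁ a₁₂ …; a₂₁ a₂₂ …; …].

T1 = [-7/25 24/25 0; -24/25 -7/25 0; 0 0 1]
T2·T1 = [-44/125 -117/125 0; 117/125 -44/125 0; 0 0 1]

T = [-44/125 -117/125 0; 117/125 -44/125 0; 0 0 1]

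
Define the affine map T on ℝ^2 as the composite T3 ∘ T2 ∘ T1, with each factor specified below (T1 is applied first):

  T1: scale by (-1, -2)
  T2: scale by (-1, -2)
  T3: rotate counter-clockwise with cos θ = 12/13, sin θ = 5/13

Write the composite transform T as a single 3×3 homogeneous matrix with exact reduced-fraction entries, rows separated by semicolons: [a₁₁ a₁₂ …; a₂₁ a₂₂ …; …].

T1 = [-1 0 0; 0 -2 0; 0 0 1]
T2·T1 = [1 0 0; 0 4 0; 0 0 1]
T3·…·T1 = [12/13 -20/13 0; 5/13 48/13 0; 0 0 1]

T = [12/13 -20/13 0; 5/13 48/13 0; 0 0 1]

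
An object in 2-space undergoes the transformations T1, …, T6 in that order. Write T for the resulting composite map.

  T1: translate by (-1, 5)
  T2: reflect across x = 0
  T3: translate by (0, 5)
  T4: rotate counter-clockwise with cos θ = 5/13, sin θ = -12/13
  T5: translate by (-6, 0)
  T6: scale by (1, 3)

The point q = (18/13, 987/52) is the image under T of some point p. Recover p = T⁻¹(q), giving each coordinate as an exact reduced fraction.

p = (4, -3/4)

T1 = [1 0 -1; 0 1 5; 0 0 1]
T2·T1 = [-1 0 1; 0 1 5; 0 0 1]
T3·…·T1 = [-1 0 1; 0 1 10; 0 0 1]
T4·…·T1 = [-5/13 12/13 125/13; 12/13 5/13 38/13; 0 0 1]
T5·…·T1 = [-5/13 12/13 47/13; 12/13 5/13 38/13; 0 0 1]
T6·…·T1 = [-5/13 12/13 47/13; 36/13 15/13 114/13; 0 0 1]
det M = -3; M⁻¹ = [-5/13 4/13 -17/13; 12/13 5/39 -58/13; 0 0 1]
M⁻¹ · (18/13, 987/52)ᵀ = (4, -3/4)ᵀ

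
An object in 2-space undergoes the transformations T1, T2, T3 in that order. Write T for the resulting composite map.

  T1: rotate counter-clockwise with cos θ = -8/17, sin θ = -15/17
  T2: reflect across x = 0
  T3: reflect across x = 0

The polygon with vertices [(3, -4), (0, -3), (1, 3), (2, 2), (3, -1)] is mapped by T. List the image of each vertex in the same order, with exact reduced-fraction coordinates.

T1 rotate counter-clockwise with cos θ = -8/17, sin θ = -15/17: (3, -4) → (-84/17, -13/17); (0, -3) → (-45/17, 24/17); (1, 3) → (37/17, -39/17); (2, 2) → (14/17, -46/17); (3, -1) → (-39/17, -37/17)
T2 reflect across x = 0: (-84/17, -13/17) → (84/17, -13/17); (-45/17, 24/17) → (45/17, 24/17); (37/17, -39/17) → (-37/17, -39/17); (14/17, -46/17) → (-14/17, -46/17); (-39/17, -37/17) → (39/17, -37/17)
T3 reflect across x = 0: (84/17, -13/17) → (-84/17, -13/17); (45/17, 24/17) → (-45/17, 24/17); (-37/17, -39/17) → (37/17, -39/17); (-14/17, -46/17) → (14/17, -46/17); (39/17, -37/17) → (-39/17, -37/17)

image vertices: (-84/17, -13/17), (-45/17, 24/17), (37/17, -39/17), (14/17, -46/17), (-39/17, -37/17)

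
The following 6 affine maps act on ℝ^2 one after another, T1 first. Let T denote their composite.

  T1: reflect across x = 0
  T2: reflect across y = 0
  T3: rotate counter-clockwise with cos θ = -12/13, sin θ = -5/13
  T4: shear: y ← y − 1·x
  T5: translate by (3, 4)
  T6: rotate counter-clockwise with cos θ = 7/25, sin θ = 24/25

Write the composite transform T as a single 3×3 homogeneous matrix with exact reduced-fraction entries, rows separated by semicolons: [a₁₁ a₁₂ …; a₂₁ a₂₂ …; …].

T = [252/325 -443/325 -3; 239/325 -1/325 4; 0 0 1]

T1 = [-1 0 0; 0 1 0; 0 0 1]
T2·T1 = [-1 0 0; 0 -1 0; 0 0 1]
T3·…·T1 = [12/13 -5/13 0; 5/13 12/13 0; 0 0 1]
T4·…·T1 = [12/13 -5/13 0; -7/13 17/13 0; 0 0 1]
T5·…·T1 = [12/13 -5/13 3; -7/13 17/13 4; 0 0 1]
T6·…·T1 = [252/325 -443/325 -3; 239/325 -1/325 4; 0 0 1]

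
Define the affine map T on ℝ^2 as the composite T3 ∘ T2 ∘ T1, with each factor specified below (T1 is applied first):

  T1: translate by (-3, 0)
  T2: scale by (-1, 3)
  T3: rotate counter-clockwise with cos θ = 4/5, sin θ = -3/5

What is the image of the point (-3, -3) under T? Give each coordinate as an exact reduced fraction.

T1 translate by (-3, 0): (-3, -3) → (-6, -3)
T2 scale by (-1, 3): (-6, -3) → (6, -9)
T3 rotate counter-clockwise with cos θ = 4/5, sin θ = -3/5: (6, -9) → (-3/5, -54/5)

T(p) = (-3/5, -54/5)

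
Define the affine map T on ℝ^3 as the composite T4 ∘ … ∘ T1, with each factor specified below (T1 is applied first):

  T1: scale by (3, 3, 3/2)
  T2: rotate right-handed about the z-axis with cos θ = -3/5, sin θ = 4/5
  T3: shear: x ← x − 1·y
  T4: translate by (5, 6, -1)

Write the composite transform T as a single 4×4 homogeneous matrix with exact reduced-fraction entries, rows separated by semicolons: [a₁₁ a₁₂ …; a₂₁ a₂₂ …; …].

T = [-21/5 -3/5 0 5; 12/5 -9/5 0 6; 0 0 3/2 -1; 0 0 0 1]

T1 = [3 0 0 0; 0 3 0 0; 0 0 3/2 0; 0 0 0 1]
T2·T1 = [-9/5 -12/5 0 0; 12/5 -9/5 0 0; 0 0 3/2 0; 0 0 0 1]
T3·…·T1 = [-21/5 -3/5 0 0; 12/5 -9/5 0 0; 0 0 3/2 0; 0 0 0 1]
T4·…·T1 = [-21/5 -3/5 0 5; 12/5 -9/5 0 6; 0 0 3/2 -1; 0 0 0 1]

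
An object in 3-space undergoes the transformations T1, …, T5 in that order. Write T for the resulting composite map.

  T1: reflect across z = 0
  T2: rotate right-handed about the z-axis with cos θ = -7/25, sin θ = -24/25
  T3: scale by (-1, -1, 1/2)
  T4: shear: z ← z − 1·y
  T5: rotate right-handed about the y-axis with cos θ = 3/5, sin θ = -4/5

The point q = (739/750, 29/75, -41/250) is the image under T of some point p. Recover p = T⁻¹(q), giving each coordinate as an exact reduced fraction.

T1 = [1 0 0 0; 0 1 0 0; 0 0 -1 0; 0 0 0 1]
T2·T1 = [-7/25 24/25 0 0; -24/25 -7/25 0 0; 0 0 -1 0; 0 0 0 1]
T3·…·T1 = [7/25 -24/25 0 0; 24/25 7/25 0 0; 0 0 -1/2 0; 0 0 0 1]
T4·…·T1 = [7/25 -24/25 0 0; 24/25 7/25 0 0; -24/25 -7/25 -1/2 0; 0 0 0 1]
T5·…·T1 = [117/125 -44/125 2/5 0; 24/25 7/25 0 0; -44/125 -117/125 -3/10 0; 0 0 0 1]
det M = -1/2; M⁻¹ = [21/125 24/25 28/125 0; -72/125 7/25 -96/125 0; 8/5 -2 -6/5 0; 0 0 0 1]
M⁻¹ · (739/750, 29/75, -41/250)ᵀ = (1/2, -1/3, 1)ᵀ

p = (1/2, -1/3, 1)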